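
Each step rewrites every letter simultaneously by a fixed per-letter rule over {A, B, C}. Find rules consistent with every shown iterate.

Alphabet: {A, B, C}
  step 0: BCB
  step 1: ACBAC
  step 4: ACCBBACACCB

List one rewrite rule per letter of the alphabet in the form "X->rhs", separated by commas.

A->C, B->AC, C->B

  step 0 ⇒ step 1: BCB ⇒ AC·B·AC
    B ↦ AC
    C ↦ B
    A ↦ C  (constrained at step 1)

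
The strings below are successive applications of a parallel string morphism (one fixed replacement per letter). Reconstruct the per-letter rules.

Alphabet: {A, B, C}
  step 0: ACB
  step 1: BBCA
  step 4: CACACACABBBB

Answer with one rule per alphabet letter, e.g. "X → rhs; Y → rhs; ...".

A->B, B->CA, C->B

  step 0 ⇒ step 1: ACB ⇒ B·B·CA
    A ↦ B
    B ↦ CA
    C ↦ B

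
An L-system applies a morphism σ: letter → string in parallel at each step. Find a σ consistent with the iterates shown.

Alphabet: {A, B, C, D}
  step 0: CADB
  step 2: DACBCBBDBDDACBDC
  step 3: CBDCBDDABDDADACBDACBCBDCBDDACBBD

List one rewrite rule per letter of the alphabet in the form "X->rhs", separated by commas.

A->DC, B->DA, C->BD, D->CB

  step 2 ⇒ step 3: DACBCBBDBDDACBDC ⇒ CB·DC·BD·DA·BD·DA·DA·CB·DA·CB·CB·DC·BD·DA·CB·BD
    A ↦ DC
    B ↦ DA
    C ↦ BD
    D ↦ CB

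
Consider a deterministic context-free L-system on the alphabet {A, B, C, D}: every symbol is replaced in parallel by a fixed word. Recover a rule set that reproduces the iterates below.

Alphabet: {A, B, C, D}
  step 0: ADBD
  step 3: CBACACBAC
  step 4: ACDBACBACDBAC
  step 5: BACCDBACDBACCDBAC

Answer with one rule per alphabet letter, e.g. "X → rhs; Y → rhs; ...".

A->B, B->D, C->AC, D->C

  step 4 ⇒ step 5: ACDBACBACDBAC ⇒ B·AC·C·D·B·AC·D·B·AC·C·D·B·AC
    A ↦ B
    B ↦ D
    C ↦ AC
    D ↦ C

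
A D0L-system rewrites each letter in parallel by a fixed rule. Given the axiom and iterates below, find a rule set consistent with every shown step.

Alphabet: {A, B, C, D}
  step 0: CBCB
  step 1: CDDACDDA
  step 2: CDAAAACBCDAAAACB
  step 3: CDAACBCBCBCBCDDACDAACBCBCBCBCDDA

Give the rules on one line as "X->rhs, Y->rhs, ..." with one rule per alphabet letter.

  step 2 ⇒ step 3: CDAAAACBCDAAAACB ⇒ CD·AA·CB·CB·CB·CB·CD·DA·CD·AA·CB·CB·CB·CB·CD·DA
    A ↦ CB
    B ↦ DA
    C ↦ CD
    D ↦ AA

A->CB, B->DA, C->CD, D->AA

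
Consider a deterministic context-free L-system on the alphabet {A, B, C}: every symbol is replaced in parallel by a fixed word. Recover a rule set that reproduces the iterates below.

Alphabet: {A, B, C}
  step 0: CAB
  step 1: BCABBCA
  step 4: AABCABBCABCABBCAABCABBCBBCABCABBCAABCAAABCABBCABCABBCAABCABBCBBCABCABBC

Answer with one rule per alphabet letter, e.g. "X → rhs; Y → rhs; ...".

A->BBC, B->A, C->BCA

  step 0 ⇒ step 1: CAB ⇒ BCA·BBC·A
    A ↦ BBC
    B ↦ A
    C ↦ BCA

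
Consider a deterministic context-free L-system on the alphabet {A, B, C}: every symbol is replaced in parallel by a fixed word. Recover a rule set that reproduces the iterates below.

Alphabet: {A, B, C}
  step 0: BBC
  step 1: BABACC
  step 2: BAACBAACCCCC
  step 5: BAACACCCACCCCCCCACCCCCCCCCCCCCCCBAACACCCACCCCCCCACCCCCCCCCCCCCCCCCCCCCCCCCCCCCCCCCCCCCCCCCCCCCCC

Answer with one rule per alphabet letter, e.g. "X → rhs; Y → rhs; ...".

A->AC, B->BA, C->CC

  step 1 ⇒ step 2: BABACC ⇒ BA·AC·BA·AC·CC·CC
    A ↦ AC
    B ↦ BA
    C ↦ CC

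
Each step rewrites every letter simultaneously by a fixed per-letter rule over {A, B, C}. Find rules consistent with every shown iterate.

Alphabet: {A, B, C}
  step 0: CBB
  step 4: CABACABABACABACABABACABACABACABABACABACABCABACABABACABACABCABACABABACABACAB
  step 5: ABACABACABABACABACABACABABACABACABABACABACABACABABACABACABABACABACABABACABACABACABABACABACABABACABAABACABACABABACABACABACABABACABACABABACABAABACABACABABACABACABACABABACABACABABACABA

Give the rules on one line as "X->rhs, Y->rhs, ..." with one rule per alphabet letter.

A->CAB, B->A, C->ABA

  step 4 ⇒ step 5: CABACABABACABACABABACABACABACABABACABACABCABACABABACABACABCABACABABACABACAB ⇒ ABA·CAB·A·CAB·ABA·CAB·A·CAB·A·CAB·ABA·CAB·A·CAB·ABA·CAB·A·CAB·A·CAB·ABA·CAB·A·CAB·ABA·CAB·A·CAB·ABA·CAB·A·CAB·A·CAB·ABA·CAB·A·CAB·ABA·CAB·A·ABA·CAB·A·CAB·ABA·CAB·A·CAB·A·CAB·ABA·CAB·A·CAB·ABA·CAB·A·ABA·CAB·A·CAB·ABA·CAB·A·CAB·A·CAB·ABA·CAB·A·CAB·ABA·CAB·A
    A ↦ CAB
    B ↦ A
    C ↦ ABA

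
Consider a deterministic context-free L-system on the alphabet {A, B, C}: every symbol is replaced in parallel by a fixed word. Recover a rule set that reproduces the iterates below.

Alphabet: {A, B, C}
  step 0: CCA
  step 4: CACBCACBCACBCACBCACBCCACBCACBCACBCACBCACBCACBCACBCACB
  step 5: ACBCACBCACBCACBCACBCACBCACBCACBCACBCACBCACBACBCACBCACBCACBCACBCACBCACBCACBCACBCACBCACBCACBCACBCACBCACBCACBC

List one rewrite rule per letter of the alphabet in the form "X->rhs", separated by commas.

  step 4 ⇒ step 5: CACBCACBCACBCACBCACBCCACBCACBCACBCACBCACBCACBCACBCACB ⇒ ACB·C·ACB·C·ACB·C·ACB·C·ACB·C·ACB·C·ACB·C·ACB·C·ACB·C·ACB·C·ACB·ACB·C·ACB·C·ACB·C·ACB·C·ACB·C·ACB·C·ACB·C·ACB·C·ACB·C·ACB·C·ACB·C·ACB·C·ACB·C·ACB·C·ACB·C·ACB·C
    A ↦ C
    B ↦ C
    C ↦ ACB

A->C, B->C, C->ACB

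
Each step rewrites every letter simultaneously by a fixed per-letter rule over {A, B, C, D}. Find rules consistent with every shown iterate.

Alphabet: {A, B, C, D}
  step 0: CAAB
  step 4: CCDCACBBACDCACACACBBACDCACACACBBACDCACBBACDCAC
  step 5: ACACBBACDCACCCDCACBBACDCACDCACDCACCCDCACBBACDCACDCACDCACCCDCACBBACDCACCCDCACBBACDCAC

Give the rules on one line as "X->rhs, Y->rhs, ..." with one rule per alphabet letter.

A->DC, B->C, C->AC, D->BB

  step 4 ⇒ step 5: CCDCACBBACDCACACACBBACDCACACACBBACDCACBBACDCAC ⇒ AC·AC·BB·AC·DC·AC·C·C·DC·AC·BB·AC·DC·AC·DC·AC·DC·AC·C·C·DC·AC·BB·AC·DC·AC·DC·AC·DC·AC·C·C·DC·AC·BB·AC·DC·AC·C·C·DC·AC·BB·AC·DC·AC
    A ↦ DC
    B ↦ C
    C ↦ AC
    D ↦ BB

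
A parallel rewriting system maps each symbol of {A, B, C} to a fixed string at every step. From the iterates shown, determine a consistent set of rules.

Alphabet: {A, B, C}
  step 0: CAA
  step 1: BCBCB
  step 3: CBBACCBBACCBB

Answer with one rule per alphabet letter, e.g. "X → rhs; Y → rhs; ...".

A->CB, B->AC, C->B

  step 0 ⇒ step 1: CAA ⇒ B·CB·CB
    A ↦ CB
    C ↦ B
    B ↦ AC  (constrained at step 1)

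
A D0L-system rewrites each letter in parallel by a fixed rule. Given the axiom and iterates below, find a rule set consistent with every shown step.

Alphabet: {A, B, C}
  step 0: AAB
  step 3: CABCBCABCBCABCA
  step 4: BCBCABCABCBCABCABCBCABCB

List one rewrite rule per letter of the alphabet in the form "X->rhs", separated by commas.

A->CB, B->CA, C->B

  step 3 ⇒ step 4: CABCBCABCBCABCA ⇒ B·CB·CA·B·CA·B·CB·CA·B·CA·B·CB·CA·B·CB
    A ↦ CB
    B ↦ CA
    C ↦ B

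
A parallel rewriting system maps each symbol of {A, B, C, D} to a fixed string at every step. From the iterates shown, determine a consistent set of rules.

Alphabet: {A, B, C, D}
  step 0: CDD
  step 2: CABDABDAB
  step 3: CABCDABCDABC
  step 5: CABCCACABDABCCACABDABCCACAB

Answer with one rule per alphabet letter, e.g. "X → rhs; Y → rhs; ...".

  step 2 ⇒ step 3: CABDABDAB ⇒ CA·B·C·DA·B·C·DA·B·C
    A ↦ B
    B ↦ C
    C ↦ CA
    D ↦ DA

A->B, B->C, C->CA, D->DA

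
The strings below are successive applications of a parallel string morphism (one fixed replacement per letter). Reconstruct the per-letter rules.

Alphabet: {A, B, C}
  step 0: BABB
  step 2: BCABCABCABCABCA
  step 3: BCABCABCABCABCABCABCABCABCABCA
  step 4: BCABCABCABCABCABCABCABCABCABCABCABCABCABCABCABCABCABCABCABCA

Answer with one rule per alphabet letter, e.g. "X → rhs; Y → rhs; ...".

A->BCA, B->BC, C->A

  step 3 ⇒ step 4: BCABCABCABCABCABCABCABCABCABCA ⇒ BC·A·BCA·BC·A·BCA·BC·A·BCA·BC·A·BCA·BC·A·BCA·BC·A·BCA·BC·A·BCA·BC·A·BCA·BC·A·BCA·BC·A·BCA
    A ↦ BCA
    B ↦ BC
    C ↦ A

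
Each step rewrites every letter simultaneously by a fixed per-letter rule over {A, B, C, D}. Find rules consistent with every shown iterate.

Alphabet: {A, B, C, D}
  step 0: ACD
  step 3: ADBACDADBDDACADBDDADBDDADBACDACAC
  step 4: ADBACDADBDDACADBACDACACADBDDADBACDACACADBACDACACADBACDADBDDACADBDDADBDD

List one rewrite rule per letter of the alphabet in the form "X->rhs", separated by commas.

A->ADB, B->D, C->DD, D->AC

  step 3 ⇒ step 4: ADBACDADBDDACADBDDADBDDADBACDACAC ⇒ ADB·AC·D·ADB·DD·AC·ADB·AC·D·AC·AC·ADB·DD·ADB·AC·D·AC·AC·ADB·AC·D·AC·AC·ADB·AC·D·ADB·DD·AC·ADB·DD·ADB·DD
    A ↦ ADB
    B ↦ D
    C ↦ DD
    D ↦ AC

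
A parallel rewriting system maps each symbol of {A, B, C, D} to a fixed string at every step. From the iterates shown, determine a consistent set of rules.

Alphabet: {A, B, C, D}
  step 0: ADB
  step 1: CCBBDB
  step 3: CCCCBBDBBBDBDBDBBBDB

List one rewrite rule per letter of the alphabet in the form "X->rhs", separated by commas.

  step 0 ⇒ step 1: ADB ⇒ CC·BB·DB
    A ↦ CC
    B ↦ DB
    D ↦ BB
    C ↦ A  (constrained at step 1)

A->CC, B->DB, C->A, D->BB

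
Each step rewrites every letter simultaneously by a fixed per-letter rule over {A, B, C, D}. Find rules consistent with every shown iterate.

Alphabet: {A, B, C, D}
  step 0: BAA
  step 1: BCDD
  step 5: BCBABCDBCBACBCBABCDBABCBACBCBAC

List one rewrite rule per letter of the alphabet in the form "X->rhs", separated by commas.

  step 0 ⇒ step 1: BAA ⇒ BC·D·D
    A ↦ D
    B ↦ BC
    C ↦ BA  (constrained at step 1)
    D ↦ C  (constrained at step 1)

A->D, B->BC, C->BA, D->C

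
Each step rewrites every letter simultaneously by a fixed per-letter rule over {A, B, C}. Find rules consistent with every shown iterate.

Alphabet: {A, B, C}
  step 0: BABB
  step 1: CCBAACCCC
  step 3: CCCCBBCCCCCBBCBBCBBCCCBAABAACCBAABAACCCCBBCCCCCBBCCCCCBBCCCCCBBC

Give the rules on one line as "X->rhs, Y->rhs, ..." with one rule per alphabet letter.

A->BAA, B->CC, C->BBC

  step 0 ⇒ step 1: BABB ⇒ CC·BAA·CC·CC
    A ↦ BAA
    B ↦ CC
    C ↦ BBC  (constrained at step 1)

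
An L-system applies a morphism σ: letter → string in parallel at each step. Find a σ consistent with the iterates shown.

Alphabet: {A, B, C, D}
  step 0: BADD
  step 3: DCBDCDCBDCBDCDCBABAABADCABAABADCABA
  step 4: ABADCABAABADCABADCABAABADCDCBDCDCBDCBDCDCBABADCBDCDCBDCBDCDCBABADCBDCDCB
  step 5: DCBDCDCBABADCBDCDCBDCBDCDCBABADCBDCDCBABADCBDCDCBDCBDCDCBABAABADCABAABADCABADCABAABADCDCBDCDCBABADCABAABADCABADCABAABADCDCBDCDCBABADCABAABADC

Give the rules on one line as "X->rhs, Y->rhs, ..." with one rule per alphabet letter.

  step 4 ⇒ step 5: ABADCABAABADCABADCABAABADCDCBDCDCBDCBDCDCBABADCBDCDCBDCBDCDCBABADCBDCDCB ⇒ DCB·DC·DCB·AB·A·DCB·DC·DCB·DCB·DC·DCB·AB·A·DCB·DC·DCB·AB·A·DCB·DC·DCB·DCB·DC·DCB·AB·A·AB·A·DC·AB·A·AB·A·DC·AB·A·DC·AB·A·AB·A·DC·DCB·DC·DCB·AB·A·DC·AB·A·AB·A·DC·AB·A·DC·AB·A·AB·A·DC·DCB·DC·DCB·AB·A·DC·AB·A·AB·A·DC
    A ↦ DCB
    B ↦ DC
    C ↦ A
    D ↦ AB

A->DCB, B->DC, C->A, D->AB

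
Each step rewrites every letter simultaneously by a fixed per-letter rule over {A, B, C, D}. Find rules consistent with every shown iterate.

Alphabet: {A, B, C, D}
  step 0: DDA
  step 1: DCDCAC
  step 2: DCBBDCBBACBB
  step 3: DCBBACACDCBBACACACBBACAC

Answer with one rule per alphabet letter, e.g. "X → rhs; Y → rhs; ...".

  step 2 ⇒ step 3: DCBBDCBBACBB ⇒ DC·BB·AC·AC·DC·BB·AC·AC·AC·BB·AC·AC
    A ↦ AC
    B ↦ AC
    C ↦ BB
    D ↦ DC

A->AC, B->AC, C->BB, D->DC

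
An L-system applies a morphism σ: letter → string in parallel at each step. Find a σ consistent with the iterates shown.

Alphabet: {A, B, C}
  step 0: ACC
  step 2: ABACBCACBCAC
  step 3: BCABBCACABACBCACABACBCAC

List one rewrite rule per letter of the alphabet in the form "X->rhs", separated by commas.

A->BC, B->AB, C->AC

  step 2 ⇒ step 3: ABACBCACBCAC ⇒ BC·AB·BC·AC·AB·AC·BC·AC·AB·AC·BC·AC
    A ↦ BC
    B ↦ AB
    C ↦ AC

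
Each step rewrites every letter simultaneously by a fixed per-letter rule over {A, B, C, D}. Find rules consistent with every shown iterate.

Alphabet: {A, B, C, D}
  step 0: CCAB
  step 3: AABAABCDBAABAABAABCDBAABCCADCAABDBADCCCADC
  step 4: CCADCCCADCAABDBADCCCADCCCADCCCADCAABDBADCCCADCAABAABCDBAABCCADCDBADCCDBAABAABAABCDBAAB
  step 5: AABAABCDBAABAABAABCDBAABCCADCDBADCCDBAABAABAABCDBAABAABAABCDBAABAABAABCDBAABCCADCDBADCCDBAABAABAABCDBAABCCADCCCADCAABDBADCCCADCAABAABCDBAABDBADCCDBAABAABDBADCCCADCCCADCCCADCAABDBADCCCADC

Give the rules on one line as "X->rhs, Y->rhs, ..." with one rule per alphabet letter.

  step 4 ⇒ step 5: CCADCCCADCAABDBADCCCADCCCADCCCADCAABDBADCCCADCAABAABCDBAABCCADCDBADCCDBAABAABAABCDBAAB ⇒ AAB·AAB·C·DB·AAB·AAB·AAB·C·DB·AAB·C·C·ADC·DB·ADC·C·DB·AAB·AAB·AAB·C·DB·AAB·AAB·AAB·C·DB·AAB·AAB·AAB·C·DB·AAB·C·C·ADC·DB·ADC·C·DB·AAB·AAB·AAB·C·DB·AAB·C·C·ADC·C·C·ADC·AAB·DB·ADC·C·C·ADC·AAB·AAB·C·DB·AAB·DB·ADC·C·DB·AAB·AAB·DB·ADC·C·C·ADC·C·C·ADC·C·C·ADC·AAB·DB·ADC·C·C·ADC
    A ↦ C
    B ↦ ADC
    C ↦ AAB
    D ↦ DB

A->C, B->ADC, C->AAB, D->DB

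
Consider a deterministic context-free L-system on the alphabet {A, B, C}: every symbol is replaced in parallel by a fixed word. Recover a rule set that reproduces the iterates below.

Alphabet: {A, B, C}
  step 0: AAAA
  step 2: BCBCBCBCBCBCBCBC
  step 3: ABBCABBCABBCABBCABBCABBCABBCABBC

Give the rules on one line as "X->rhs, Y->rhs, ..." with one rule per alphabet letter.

  step 2 ⇒ step 3: BCBCBCBCBCBCBCBC ⇒ AB·BC·AB·BC·AB·BC·AB·BC·AB·BC·AB·BC·AB·BC·AB·BC
    B ↦ AB
    C ↦ BC
    A ↦ CC  (constrained at step 0)

A->CC, B->AB, C->BC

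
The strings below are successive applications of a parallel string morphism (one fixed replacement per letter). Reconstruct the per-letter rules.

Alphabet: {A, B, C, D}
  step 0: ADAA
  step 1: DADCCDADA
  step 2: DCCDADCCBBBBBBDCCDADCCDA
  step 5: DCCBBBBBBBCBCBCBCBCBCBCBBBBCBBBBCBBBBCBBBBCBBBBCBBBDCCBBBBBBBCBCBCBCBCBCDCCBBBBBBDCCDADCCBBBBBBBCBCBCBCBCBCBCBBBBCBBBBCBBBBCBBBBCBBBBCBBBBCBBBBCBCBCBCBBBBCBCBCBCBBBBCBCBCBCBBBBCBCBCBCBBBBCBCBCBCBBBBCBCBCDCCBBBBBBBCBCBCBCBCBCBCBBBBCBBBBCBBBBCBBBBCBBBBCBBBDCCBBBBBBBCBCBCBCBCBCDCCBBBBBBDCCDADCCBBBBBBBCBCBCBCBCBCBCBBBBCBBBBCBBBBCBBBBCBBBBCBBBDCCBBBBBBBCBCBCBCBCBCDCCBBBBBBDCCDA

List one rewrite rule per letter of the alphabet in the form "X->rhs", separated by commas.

A->DA, B->BC, C->BBB, D->DCC

  step 1 ⇒ step 2: DADCCDADA ⇒ DCC·DA·DCC·BBB·BBB·DCC·DA·DCC·DA
    A ↦ DA
    C ↦ BBB
    D ↦ DCC
    B ↦ BC  (constrained at step 2)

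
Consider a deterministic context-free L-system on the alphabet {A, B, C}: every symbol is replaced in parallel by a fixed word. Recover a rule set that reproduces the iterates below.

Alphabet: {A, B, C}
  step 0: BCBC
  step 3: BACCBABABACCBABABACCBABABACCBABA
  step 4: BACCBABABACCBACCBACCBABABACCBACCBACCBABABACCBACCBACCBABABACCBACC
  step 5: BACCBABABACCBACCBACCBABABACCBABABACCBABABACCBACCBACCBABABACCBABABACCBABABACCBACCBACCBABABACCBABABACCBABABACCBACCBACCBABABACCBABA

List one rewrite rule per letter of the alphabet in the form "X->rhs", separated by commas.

A->CC, B->BA, C->BA

  step 4 ⇒ step 5: BACCBABABACCBACCBACCBABABACCBACCBACCBABABACCBACCBACCBABABACCBACC ⇒ BA·CC·BA·BA·BA·CC·BA·CC·BA·CC·BA·BA·BA·CC·BA·BA·BA·CC·BA·BA·BA·CC·BA·CC·BA·CC·BA·BA·BA·CC·BA·BA·BA·CC·BA·BA·BA·CC·BA·CC·BA·CC·BA·BA·BA·CC·BA·BA·BA·CC·BA·BA·BA·CC·BA·CC·BA·CC·BA·BA·BA·CC·BA·BA
    A ↦ CC
    B ↦ BA
    C ↦ BA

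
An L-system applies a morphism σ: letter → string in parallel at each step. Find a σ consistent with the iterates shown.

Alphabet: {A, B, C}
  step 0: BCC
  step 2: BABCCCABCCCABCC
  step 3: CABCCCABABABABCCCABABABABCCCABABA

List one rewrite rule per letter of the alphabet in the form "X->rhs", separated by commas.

  step 2 ⇒ step 3: BABCCCABCCCABCC ⇒ CA·BCC·CA·BA·BA·BA·BCC·CA·BA·BA·BA·BCC·CA·BA·BA
    A ↦ BCC
    B ↦ CA
    C ↦ BA

A->BCC, B->CA, C->BA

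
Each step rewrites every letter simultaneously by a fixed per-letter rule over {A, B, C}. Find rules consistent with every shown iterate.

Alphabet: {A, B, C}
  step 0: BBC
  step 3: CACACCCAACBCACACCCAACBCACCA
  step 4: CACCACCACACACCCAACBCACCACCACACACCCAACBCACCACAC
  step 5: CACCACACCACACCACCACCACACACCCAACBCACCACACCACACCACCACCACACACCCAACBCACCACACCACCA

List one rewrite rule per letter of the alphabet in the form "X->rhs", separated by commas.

  step 4 ⇒ step 5: CACCACCACACACCCAACBCACCACCACACACCCAACBCACCACAC ⇒ CA·C·CA·CA·C·CA·CA·C·CA·C·CA·C·CA·CA·CA·C·C·CA·ACB·CA·C·CA·CA·C·CA·CA·C·CA·C·CA·C·CA·CA·CA·C·C·CA·ACB·CA·C·CA·CA·C·CA·C·CA
    A ↦ C
    B ↦ ACB
    C ↦ CA

A->C, B->ACB, C->CA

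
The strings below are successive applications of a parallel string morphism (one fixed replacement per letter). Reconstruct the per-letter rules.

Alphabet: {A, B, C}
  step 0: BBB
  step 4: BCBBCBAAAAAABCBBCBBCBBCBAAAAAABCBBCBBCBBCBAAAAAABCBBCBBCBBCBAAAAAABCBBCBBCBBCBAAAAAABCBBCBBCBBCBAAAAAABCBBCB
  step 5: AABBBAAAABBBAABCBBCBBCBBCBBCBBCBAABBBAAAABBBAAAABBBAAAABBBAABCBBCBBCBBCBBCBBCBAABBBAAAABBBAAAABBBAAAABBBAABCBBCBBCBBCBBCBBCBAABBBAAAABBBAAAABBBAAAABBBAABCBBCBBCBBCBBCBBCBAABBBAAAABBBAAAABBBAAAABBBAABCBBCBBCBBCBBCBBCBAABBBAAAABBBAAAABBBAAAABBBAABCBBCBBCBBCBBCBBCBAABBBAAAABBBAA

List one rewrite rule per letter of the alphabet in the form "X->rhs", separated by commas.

  step 4 ⇒ step 5: BCBBCBAAAAAABCBBCBBCBBCBAAAAAABCBBCBBCBBCBAAAAAABCBBCBBCBBCBAAAAAABCBBCBBCBBCBAAAAAABCBBCBBCBBCBAAAAAABCBBCB ⇒ AA·BBB·AA·AA·BBB·AA·BCB·BCB·BCB·BCB·BCB·BCB·AA·BBB·AA·AA·BBB·AA·AA·BBB·AA·AA·BBB·AA·BCB·BCB·BCB·BCB·BCB·BCB·AA·BBB·AA·AA·BBB·AA·AA·BBB·AA·AA·BBB·AA·BCB·BCB·BCB·BCB·BCB·BCB·AA·BBB·AA·AA·BBB·AA·AA·BBB·AA·AA·BBB·AA·BCB·BCB·BCB·BCB·BCB·BCB·AA·BBB·AA·AA·BBB·AA·AA·BBB·AA·AA·BBB·AA·BCB·BCB·BCB·BCB·BCB·BCB·AA·BBB·AA·AA·BBB·AA·AA·BBB·AA·AA·BBB·AA·BCB·BCB·BCB·BCB·BCB·BCB·AA·BBB·AA·AA·BBB·AA
    A ↦ BCB
    B ↦ AA
    C ↦ BBB

A->BCB, B->AA, C->BBB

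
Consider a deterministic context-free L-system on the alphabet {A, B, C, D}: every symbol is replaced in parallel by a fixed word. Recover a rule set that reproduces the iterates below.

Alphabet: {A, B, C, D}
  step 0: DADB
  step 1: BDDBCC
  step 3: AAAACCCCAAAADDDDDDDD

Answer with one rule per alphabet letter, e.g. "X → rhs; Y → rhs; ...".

  step 0 ⇒ step 1: DADB ⇒ B·DD·B·CC
    A ↦ DD
    B ↦ CC
    D ↦ B
    C ↦ AA  (constrained at step 1)

A->DD, B->CC, C->AA, D->B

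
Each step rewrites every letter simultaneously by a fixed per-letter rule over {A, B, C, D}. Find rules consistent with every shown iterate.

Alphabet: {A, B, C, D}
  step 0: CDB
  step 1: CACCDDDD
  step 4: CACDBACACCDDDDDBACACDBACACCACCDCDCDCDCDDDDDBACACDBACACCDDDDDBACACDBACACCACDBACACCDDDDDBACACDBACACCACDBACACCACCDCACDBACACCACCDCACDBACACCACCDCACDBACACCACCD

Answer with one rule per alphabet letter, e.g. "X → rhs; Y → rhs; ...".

A->DBA, B->DDD, C->CAC, D->CD

  step 0 ⇒ step 1: CDB ⇒ CAC·CD·DDD
    B ↦ DDD
    C ↦ CAC
    D ↦ CD
    A ↦ DBA  (constrained at step 1)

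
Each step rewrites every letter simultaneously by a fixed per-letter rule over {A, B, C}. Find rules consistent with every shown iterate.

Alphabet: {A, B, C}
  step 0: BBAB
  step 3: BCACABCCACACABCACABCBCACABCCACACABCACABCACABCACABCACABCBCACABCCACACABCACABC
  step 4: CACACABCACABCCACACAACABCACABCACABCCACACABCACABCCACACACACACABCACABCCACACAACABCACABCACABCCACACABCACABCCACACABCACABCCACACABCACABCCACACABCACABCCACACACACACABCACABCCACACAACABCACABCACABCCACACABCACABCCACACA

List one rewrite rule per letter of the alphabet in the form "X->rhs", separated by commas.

A->BC, B->CAC, C->ACA

  step 3 ⇒ step 4: BCACABCCACACABCACABCBCACABCCACACABCACABCACABCACABCACABCBCACABCCACACABCACABC ⇒ CAC·ACA·BC·ACA·BC·CAC·ACA·ACA·BC·ACA·BC·ACA·BC·CAC·ACA·BC·ACA·BC·CAC·ACA·CAC·ACA·BC·ACA·BC·CAC·ACA·ACA·BC·ACA·BC·ACA·BC·CAC·ACA·BC·ACA·BC·CAC·ACA·BC·ACA·BC·CAC·ACA·BC·ACA·BC·CAC·ACA·BC·ACA·BC·CAC·ACA·CAC·ACA·BC·ACA·BC·CAC·ACA·ACA·BC·ACA·BC·ACA·BC·CAC·ACA·BC·ACA·BC·CAC·ACA
    A ↦ BC
    B ↦ CAC
    C ↦ ACA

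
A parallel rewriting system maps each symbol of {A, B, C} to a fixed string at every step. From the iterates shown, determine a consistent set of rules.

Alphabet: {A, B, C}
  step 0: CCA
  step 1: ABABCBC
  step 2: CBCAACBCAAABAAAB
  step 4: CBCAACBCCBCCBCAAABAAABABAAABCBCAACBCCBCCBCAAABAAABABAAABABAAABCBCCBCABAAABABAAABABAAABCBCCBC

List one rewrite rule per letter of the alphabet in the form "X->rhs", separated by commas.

  step 1 ⇒ step 2: ABABCBC ⇒ CBC·AA·CBC·AA·AB·AA·AB
    A ↦ CBC
    B ↦ AA
    C ↦ AB

A->CBC, B->AA, C->AB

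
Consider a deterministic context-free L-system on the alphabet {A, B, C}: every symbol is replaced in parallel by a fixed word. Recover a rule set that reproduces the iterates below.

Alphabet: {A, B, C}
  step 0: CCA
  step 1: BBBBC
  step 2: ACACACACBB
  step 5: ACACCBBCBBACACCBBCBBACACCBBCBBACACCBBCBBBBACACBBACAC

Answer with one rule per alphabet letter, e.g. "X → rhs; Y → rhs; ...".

  step 1 ⇒ step 2: BBBBC ⇒ AC·AC·AC·AC·BB
    B ↦ AC
    C ↦ BB
  step 0 ⇒ step 1: CCA ⇒ BB·BB·C
    A ↦ C

A->C, B->AC, C->BB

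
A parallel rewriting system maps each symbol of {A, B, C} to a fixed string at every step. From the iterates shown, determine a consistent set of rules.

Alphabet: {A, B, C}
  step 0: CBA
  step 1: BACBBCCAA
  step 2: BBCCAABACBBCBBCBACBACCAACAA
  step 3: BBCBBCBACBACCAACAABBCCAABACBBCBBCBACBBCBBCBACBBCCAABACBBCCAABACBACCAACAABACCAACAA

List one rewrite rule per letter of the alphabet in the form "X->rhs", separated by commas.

A->CAA, B->BBC, C->BAC

  step 2 ⇒ step 3: BBCCAABACBBCBBCBACBACCAACAA ⇒ BBC·BBC·BAC·BAC·CAA·CAA·BBC·CAA·BAC·BBC·BBC·BAC·BBC·BBC·BAC·BBC·CAA·BAC·BBC·CAA·BAC·BAC·CAA·CAA·BAC·CAA·CAA
    A ↦ CAA
    B ↦ BBC
    C ↦ BAC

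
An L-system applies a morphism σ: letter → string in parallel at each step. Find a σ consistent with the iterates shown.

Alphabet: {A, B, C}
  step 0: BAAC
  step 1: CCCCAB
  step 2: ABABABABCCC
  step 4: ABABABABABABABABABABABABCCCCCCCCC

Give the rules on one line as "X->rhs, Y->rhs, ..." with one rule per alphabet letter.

A->C, B->CC, C->AB

  step 1 ⇒ step 2: CCCCAB ⇒ AB·AB·AB·AB·C·CC
    A ↦ C
    B ↦ CC
    C ↦ AB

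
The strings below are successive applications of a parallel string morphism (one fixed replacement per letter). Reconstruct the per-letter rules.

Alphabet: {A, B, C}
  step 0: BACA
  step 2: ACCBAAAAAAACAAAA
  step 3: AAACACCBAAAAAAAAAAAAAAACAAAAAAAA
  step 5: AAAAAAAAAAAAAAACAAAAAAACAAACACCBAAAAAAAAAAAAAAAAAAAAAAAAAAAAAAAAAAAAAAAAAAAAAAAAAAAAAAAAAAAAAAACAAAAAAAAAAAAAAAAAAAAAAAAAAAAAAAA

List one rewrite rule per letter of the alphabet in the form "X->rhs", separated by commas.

  step 2 ⇒ step 3: ACCBAAAAAAACAAAA ⇒ AA·AC·AC·CB·AA·AA·AA·AA·AA·AA·AA·AC·AA·AA·AA·AA
    A ↦ AA
    B ↦ CB
    C ↦ AC

A->AA, B->CB, C->AC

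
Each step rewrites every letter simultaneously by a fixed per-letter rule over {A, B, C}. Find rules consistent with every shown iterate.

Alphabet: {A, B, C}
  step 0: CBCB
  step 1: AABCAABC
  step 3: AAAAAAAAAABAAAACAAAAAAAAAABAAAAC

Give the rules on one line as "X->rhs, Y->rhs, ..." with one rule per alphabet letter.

  step 0 ⇒ step 1: CBCB ⇒ AAB·C·AAB·C
    B ↦ C
    C ↦ AAB
    A ↦ AA  (constrained at step 1)

A->AA, B->C, C->AAB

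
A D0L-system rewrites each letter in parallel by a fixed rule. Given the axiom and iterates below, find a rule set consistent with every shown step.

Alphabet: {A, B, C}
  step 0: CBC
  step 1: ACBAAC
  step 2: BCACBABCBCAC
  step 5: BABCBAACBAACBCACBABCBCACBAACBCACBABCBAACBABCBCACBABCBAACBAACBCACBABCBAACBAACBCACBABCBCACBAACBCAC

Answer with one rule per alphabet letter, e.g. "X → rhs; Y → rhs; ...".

A->BC, B->BA, C->AC

  step 1 ⇒ step 2: ACBAAC ⇒ BC·AC·BA·BC·BC·AC
    A ↦ BC
    B ↦ BA
    C ↦ AC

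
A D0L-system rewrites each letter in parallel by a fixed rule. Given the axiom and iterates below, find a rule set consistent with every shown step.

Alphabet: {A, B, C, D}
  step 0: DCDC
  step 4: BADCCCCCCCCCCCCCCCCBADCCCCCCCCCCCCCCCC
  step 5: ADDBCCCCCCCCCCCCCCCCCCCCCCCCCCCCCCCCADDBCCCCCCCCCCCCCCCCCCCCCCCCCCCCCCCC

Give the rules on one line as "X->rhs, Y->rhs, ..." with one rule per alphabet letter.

A->D, B->AD, C->CC, D->B

  step 4 ⇒ step 5: BADCCCCCCCCCCCCCCCCBADCCCCCCCCCCCCCCCC ⇒ AD·D·B·CC·CC·CC·CC·CC·CC·CC·CC·CC·CC·CC·CC·CC·CC·CC·CC·AD·D·B·CC·CC·CC·CC·CC·CC·CC·CC·CC·CC·CC·CC·CC·CC·CC·CC
    A ↦ D
    B ↦ AD
    C ↦ CC
    D ↦ B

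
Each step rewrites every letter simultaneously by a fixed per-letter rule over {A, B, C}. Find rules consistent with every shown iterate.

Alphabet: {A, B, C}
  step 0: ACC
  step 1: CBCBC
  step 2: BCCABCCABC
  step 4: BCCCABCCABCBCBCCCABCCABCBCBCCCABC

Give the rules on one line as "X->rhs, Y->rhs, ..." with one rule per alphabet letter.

  step 1 ⇒ step 2: CBCBC ⇒ BC·CA·BC·CA·BC
    B ↦ CA
    C ↦ BC
  step 0 ⇒ step 1: ACC ⇒ C·BC·BC
    A ↦ C

A->C, B->CA, C->BC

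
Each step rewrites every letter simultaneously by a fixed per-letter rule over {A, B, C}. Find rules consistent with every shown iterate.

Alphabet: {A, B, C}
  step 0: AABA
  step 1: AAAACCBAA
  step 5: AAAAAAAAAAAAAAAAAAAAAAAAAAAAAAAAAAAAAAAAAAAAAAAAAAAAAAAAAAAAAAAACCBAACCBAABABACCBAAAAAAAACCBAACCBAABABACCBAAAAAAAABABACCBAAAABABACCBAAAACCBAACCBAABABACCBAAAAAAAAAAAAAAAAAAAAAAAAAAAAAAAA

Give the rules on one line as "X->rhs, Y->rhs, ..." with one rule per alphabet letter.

A->AA, B->CCB, C->BA

  step 0 ⇒ step 1: AABA ⇒ AA·AA·CCB·AA
    A ↦ AA
    B ↦ CCB
    C ↦ BA  (constrained at step 1)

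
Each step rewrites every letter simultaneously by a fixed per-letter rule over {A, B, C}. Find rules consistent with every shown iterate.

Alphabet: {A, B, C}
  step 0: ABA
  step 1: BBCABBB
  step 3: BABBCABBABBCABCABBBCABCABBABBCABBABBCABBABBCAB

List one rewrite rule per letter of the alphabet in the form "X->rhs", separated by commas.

  step 0 ⇒ step 1: ABA ⇒ BB·CAB·BB
    A ↦ BB
    B ↦ CAB
    C ↦ BA  (constrained at step 1)

A->BB, B->CAB, C->BA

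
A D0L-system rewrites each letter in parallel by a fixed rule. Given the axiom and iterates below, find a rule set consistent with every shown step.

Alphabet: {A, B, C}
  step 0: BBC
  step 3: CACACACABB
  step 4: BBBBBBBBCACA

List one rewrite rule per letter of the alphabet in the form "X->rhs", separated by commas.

A->B, B->CA, C->B

  step 3 ⇒ step 4: CACACACABB ⇒ B·B·B·B·B·B·B·B·CA·CA
    A ↦ B
    B ↦ CA
    C ↦ B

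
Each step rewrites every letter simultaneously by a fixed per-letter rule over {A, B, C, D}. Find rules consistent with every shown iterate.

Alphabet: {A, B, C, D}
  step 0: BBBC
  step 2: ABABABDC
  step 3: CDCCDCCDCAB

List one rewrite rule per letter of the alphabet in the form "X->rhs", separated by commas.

A->C, B->DC, C->B, D->A

  step 2 ⇒ step 3: ABABABDC ⇒ C·DC·C·DC·C·DC·A·B
    A ↦ C
    B ↦ DC
    C ↦ B
    D ↦ A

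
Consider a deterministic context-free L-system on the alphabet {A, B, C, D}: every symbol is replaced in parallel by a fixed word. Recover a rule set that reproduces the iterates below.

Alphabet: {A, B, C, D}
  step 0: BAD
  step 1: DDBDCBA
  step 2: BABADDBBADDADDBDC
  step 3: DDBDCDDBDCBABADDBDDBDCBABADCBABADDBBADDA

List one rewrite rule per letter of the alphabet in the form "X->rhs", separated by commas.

  step 2 ⇒ step 3: BABADDBBADDADDBDC ⇒ DDB·DC·DDB·DC·BA·BA·DDB·DDB·DC·BA·BA·DC·BA·BA·DDB·BA·DDA
    A ↦ DC
    B ↦ DDB
    C ↦ DDA
    D ↦ BA

A->DC, B->DDB, C->DDA, D->BA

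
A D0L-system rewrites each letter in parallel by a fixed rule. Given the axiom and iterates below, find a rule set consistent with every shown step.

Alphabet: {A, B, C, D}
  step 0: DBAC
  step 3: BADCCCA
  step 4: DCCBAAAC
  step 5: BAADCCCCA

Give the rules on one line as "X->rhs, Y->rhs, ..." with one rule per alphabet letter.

  step 4 ⇒ step 5: DCCBAAAC ⇒ B·A·A·DC·C·C·C·A
    A ↦ C
    B ↦ DC
    C ↦ A
    D ↦ B

A->C, B->DC, C->A, D->B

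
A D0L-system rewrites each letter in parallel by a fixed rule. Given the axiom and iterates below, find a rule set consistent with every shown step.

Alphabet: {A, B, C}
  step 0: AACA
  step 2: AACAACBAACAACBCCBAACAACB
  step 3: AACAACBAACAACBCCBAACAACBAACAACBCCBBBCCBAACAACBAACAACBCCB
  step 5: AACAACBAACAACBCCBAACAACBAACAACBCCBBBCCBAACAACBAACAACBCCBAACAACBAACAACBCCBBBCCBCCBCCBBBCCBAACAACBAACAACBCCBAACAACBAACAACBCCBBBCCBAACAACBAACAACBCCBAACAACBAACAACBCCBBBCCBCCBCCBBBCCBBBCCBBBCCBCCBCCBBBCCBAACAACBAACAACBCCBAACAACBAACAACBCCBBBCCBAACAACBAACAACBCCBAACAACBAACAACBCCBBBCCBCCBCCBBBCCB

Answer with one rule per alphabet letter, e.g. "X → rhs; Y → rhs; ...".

  step 2 ⇒ step 3: AACAACBAACAACBCCBAACAACB ⇒ AAC·AAC·B·AAC·AAC·B·CCB·AAC·AAC·B·AAC·AAC·B·CCB·B·B·CCB·AAC·AAC·B·AAC·AAC·B·CCB
    A ↦ AAC
    B ↦ CCB
    C ↦ B

A->AAC, B->CCB, C->B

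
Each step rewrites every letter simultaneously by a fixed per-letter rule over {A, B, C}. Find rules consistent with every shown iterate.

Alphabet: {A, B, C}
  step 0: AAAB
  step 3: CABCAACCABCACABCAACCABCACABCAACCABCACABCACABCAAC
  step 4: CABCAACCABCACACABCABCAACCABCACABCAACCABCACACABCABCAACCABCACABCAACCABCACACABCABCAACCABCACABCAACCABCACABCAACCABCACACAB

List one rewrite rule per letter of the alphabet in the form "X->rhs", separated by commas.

A->CA, B->AC, C->CAB

  step 3 ⇒ step 4: CABCAACCABCACABCAACCABCACABCAACCABCACABCACABCAAC ⇒ CAB·CA·AC·CAB·CA·CA·CAB·CAB·CA·AC·CAB·CA·CAB·CA·AC·CAB·CA·CA·CAB·CAB·CA·AC·CAB·CA·CAB·CA·AC·CAB·CA·CA·CAB·CAB·CA·AC·CAB·CA·CAB·CA·AC·CAB·CA·CAB·CA·AC·CAB·CA·CA·CAB
    A ↦ CA
    B ↦ AC
    C ↦ CAB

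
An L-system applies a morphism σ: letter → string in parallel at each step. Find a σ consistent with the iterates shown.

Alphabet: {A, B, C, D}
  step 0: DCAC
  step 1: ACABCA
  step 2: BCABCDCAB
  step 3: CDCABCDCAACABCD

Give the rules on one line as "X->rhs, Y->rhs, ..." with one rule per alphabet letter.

A->B, B->CD, C->CA, D->A

  step 2 ⇒ step 3: BCABCDCAB ⇒ CD·CA·B·CD·CA·A·CA·B·CD
    A ↦ B
    B ↦ CD
    C ↦ CA
    D ↦ A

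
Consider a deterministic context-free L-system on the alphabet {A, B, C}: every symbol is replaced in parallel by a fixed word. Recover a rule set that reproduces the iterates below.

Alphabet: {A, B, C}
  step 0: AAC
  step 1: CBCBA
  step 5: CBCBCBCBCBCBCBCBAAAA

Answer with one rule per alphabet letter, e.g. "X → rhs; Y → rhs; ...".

  step 0 ⇒ step 1: AAC ⇒ CB·CB·A
    A ↦ CB
    C ↦ A
    B ↦ A  (constrained at step 1)

A->CB, B->A, C->A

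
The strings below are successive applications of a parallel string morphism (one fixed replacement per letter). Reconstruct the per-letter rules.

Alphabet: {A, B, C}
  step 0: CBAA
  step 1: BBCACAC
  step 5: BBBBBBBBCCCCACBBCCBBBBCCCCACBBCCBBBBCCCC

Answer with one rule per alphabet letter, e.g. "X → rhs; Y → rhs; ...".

  step 0 ⇒ step 1: CBAA ⇒ BB·C·AC·AC
    A ↦ AC
    B ↦ C
    C ↦ BB

A->AC, B->C, C->BB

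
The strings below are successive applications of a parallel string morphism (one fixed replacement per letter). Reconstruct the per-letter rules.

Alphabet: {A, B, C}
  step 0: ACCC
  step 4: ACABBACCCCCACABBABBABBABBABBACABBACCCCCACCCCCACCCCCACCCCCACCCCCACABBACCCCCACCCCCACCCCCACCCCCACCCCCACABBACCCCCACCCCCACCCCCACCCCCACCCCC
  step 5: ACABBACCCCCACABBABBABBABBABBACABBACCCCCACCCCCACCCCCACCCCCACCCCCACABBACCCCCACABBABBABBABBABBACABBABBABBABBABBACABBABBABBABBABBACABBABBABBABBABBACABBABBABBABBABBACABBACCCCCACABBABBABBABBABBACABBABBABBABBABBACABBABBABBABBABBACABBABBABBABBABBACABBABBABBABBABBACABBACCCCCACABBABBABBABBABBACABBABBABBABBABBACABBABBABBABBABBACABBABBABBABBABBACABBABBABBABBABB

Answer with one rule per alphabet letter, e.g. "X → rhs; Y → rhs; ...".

  step 4 ⇒ step 5: ACABBACCCCCACABBABBABBABBABBACABBACCCCCACCCCCACCCCCACCCCCACCCCCACABBACCCCCACCCCCACCCCCACCCCCACCCCCACABBACCCCCACCCCCACCCCCACCCCCACCCCC ⇒ AC·ABB·AC·CC·CC·AC·ABB·ABB·ABB·ABB·ABB·AC·ABB·AC·CC·CC·AC·CC·CC·AC·CC·CC·AC·CC·CC·AC·CC·CC·AC·ABB·AC·CC·CC·AC·ABB·ABB·ABB·ABB·ABB·AC·ABB·ABB·ABB·ABB·ABB·AC·ABB·ABB·ABB·ABB·ABB·AC·ABB·ABB·ABB·ABB·ABB·AC·ABB·ABB·ABB·ABB·ABB·AC·ABB·AC·CC·CC·AC·ABB·ABB·ABB·ABB·ABB·AC·ABB·ABB·ABB·ABB·ABB·AC·ABB·ABB·ABB·ABB·ABB·AC·ABB·ABB·ABB·ABB·ABB·AC·ABB·ABB·ABB·ABB·ABB·AC·ABB·AC·CC·CC·AC·ABB·ABB·ABB·ABB·ABB·AC·ABB·ABB·ABB·ABB·ABB·AC·ABB·ABB·ABB·ABB·ABB·AC·ABB·ABB·ABB·ABB·ABB·AC·ABB·ABB·ABB·ABB·ABB
    A ↦ AC
    B ↦ CC
    C ↦ ABB

A->AC, B->CC, C->ABB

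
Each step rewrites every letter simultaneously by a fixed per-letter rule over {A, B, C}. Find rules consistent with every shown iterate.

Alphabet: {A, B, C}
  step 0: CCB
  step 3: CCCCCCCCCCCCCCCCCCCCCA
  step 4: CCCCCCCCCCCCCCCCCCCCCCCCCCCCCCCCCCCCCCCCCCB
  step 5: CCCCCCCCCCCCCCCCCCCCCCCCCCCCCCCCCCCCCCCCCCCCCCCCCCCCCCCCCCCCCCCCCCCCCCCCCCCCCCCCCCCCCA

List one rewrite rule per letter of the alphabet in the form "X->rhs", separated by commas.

A->B, B->CA, C->CC

  step 4 ⇒ step 5: CCCCCCCCCCCCCCCCCCCCCCCCCCCCCCCCCCCCCCCCCCB ⇒ CC·CC·CC·CC·CC·CC·CC·CC·CC·CC·CC·CC·CC·CC·CC·CC·CC·CC·CC·CC·CC·CC·CC·CC·CC·CC·CC·CC·CC·CC·CC·CC·CC·CC·CC·CC·CC·CC·CC·CC·CC·CC·CA
    B ↦ CA
    C ↦ CC
  step 3 ⇒ step 4: CCCCCCCCCCCCCCCCCCCCCA ⇒ CC·CC·CC·CC·CC·CC·CC·CC·CC·CC·CC·CC·CC·CC·CC·CC·CC·CC·CC·CC·CC·B
    A ↦ B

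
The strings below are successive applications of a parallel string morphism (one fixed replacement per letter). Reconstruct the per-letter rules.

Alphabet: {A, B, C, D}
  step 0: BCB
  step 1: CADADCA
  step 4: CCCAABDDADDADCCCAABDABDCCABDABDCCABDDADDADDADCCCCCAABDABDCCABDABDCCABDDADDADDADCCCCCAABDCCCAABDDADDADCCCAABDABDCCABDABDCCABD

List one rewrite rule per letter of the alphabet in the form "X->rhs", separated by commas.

A->CC, B->CA, C->DAD, D->ABD

  step 0 ⇒ step 1: BCB ⇒ CA·DAD·CA
    B ↦ CA
    C ↦ DAD
    A ↦ CC  (constrained at step 1)
    D ↦ ABD  (constrained at step 1)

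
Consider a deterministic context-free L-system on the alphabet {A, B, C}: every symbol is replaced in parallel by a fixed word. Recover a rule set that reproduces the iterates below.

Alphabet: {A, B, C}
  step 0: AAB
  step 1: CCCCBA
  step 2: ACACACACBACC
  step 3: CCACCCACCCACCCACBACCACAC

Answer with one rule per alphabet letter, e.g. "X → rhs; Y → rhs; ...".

A->CC, B->BA, C->AC

  step 2 ⇒ step 3: ACACACACBACC ⇒ CC·AC·CC·AC·CC·AC·CC·AC·BA·CC·AC·AC
    A ↦ CC
    B ↦ BA
    C ↦ AC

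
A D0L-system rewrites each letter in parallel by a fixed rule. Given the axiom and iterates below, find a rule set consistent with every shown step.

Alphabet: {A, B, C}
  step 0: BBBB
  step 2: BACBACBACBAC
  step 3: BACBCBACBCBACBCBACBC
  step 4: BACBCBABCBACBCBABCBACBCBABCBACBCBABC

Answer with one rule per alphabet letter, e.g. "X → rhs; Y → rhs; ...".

A->C, B->BA, C->BC

  step 3 ⇒ step 4: BACBCBACBCBACBCBACBC ⇒ BA·C·BC·BA·BC·BA·C·BC·BA·BC·BA·C·BC·BA·BC·BA·C·BC·BA·BC
    A ↦ C
    B ↦ BA
    C ↦ BC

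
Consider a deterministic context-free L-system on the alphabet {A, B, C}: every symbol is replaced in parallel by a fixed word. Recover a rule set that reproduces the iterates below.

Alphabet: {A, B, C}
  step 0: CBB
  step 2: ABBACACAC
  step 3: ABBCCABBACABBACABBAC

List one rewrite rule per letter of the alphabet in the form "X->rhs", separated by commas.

  step 2 ⇒ step 3: ABBACACAC ⇒ ABB·C·C·ABB·AC·ABB·AC·ABB·AC
    A ↦ ABB
    B ↦ C
    C ↦ AC

A->ABB, B->C, C->AC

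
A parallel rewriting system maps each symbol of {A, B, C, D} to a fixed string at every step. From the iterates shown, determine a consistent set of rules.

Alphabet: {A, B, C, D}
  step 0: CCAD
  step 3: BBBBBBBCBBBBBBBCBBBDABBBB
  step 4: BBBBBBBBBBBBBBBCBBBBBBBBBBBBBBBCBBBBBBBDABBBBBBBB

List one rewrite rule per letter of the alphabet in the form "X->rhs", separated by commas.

  step 3 ⇒ step 4: BBBBBBBCBBBBBBBCBBBDABBBB ⇒ BB·BB·BB·BB·BB·BB·BB·BC·BB·BB·BB·BB·BB·BB·BB·BC·BB·BB·BB·B·DA·BB·BB·BB·BB
    A ↦ DA
    B ↦ BB
    C ↦ BC
    D ↦ B

A->DA, B->BB, C->BC, D->B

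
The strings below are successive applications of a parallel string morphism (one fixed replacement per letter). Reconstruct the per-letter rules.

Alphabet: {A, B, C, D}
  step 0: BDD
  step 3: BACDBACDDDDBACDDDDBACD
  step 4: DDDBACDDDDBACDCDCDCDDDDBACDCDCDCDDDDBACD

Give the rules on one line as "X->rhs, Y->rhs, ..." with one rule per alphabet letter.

A->D, B->DD, C->BA, D->CD

  step 3 ⇒ step 4: BACDBACDDDDBACDDDDBACD ⇒ DD·D·BA·CD·DD·D·BA·CD·CD·CD·CD·DD·D·BA·CD·CD·CD·CD·DD·D·BA·CD
    A ↦ D
    B ↦ DD
    C ↦ BA
    D ↦ CD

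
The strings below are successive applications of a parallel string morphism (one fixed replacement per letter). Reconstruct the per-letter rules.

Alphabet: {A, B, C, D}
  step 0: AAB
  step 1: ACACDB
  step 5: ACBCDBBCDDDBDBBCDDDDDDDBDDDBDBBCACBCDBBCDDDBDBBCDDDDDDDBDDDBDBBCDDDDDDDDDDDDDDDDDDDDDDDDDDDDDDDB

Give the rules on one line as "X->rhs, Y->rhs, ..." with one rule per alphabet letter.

A->AC, B->DB, C->BC, D->DD

  step 0 ⇒ step 1: AAB ⇒ AC·AC·DB
    A ↦ AC
    B ↦ DB
    C ↦ BC  (constrained at step 1)
    D ↦ DD  (constrained at step 1)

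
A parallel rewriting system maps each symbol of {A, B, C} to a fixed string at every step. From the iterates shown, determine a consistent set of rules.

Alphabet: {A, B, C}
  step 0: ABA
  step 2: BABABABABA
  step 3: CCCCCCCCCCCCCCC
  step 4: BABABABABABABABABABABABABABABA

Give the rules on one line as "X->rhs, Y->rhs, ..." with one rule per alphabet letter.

  step 3 ⇒ step 4: CCCCCCCCCCCCCCC ⇒ BA·BA·BA·BA·BA·BA·BA·BA·BA·BA·BA·BA·BA·BA·BA
    C ↦ BA
  step 2 ⇒ step 3: BABABABABA ⇒ C·CC·C·CC·C·CC·C·CC·C·CC
    A ↦ CC
  step 2 ⇒ step 3: BABABABABA ⇒ C·CC·C·CC·C·CC·C·CC·C·CC
    B ↦ C

A->CC, B->C, C->BA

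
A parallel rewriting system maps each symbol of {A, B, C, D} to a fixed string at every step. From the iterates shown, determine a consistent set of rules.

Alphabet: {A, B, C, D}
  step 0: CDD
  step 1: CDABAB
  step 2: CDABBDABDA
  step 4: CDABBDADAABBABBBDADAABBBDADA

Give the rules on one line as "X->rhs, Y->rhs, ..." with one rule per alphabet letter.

A->B, B->DA, C->CD, D->AB

  step 1 ⇒ step 2: CDABAB ⇒ CD·AB·B·DA·B·DA
    A ↦ B
    B ↦ DA
    C ↦ CD
    D ↦ AB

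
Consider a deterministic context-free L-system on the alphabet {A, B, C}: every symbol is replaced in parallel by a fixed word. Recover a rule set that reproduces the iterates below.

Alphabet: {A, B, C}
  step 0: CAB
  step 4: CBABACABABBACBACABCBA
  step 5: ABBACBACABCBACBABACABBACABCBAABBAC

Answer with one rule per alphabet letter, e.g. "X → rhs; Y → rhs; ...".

A->C, B->BA, C->AB

  step 4 ⇒ step 5: CBABACABABBACBACABCBA ⇒ AB·BA·C·BA·C·AB·C·BA·C·BA·BA·C·AB·BA·C·AB·C·BA·AB·BA·C
    A ↦ C
    B ↦ BA
    C ↦ AB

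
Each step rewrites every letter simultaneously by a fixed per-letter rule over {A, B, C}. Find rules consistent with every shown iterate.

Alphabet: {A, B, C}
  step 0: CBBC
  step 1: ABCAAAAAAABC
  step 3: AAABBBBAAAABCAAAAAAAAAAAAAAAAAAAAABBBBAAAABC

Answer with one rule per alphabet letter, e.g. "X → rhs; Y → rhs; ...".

  step 0 ⇒ step 1: CBBC ⇒ ABC·AAA·AAA·ABC
    B ↦ AAA
    C ↦ ABC
    A ↦ B  (constrained at step 1)

A->B, B->AAA, C->ABC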